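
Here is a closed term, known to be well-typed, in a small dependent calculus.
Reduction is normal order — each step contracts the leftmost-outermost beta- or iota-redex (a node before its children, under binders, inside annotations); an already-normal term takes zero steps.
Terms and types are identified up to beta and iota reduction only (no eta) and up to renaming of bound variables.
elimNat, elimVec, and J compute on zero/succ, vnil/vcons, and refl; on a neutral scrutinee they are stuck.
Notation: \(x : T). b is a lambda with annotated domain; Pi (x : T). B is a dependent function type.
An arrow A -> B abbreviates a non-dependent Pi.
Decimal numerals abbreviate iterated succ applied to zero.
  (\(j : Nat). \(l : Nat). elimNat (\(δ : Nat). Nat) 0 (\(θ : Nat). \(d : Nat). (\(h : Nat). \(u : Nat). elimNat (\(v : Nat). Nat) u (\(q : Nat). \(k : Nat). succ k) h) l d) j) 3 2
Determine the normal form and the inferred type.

normal form:
  6
the term's type:
  Nat
observation: the term reaches its normal form after 39 normal-order steps.


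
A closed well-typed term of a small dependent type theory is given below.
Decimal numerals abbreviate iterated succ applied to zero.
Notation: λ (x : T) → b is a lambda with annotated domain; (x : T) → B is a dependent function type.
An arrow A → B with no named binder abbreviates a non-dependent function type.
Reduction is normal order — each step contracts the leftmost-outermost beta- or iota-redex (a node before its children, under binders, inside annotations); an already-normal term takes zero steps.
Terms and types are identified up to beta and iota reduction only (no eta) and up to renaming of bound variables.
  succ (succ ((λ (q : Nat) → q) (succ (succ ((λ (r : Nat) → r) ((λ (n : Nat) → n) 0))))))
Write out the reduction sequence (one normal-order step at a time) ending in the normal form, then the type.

normal-order reduction sequence:
  succ (succ ((λ (q : Nat) → q) (succ (succ ((λ (r : Nat) → r) ((λ (n : Nat) → n) 0))))))
  ~> succ (succ (succ (succ ((λ (q : Nat) → q) ((λ (r : Nat) → r) 0)))))
  ~> succ (succ (succ (succ ((λ (q : Nat) → q) 0))))
  ~> 4
type:
  Nat


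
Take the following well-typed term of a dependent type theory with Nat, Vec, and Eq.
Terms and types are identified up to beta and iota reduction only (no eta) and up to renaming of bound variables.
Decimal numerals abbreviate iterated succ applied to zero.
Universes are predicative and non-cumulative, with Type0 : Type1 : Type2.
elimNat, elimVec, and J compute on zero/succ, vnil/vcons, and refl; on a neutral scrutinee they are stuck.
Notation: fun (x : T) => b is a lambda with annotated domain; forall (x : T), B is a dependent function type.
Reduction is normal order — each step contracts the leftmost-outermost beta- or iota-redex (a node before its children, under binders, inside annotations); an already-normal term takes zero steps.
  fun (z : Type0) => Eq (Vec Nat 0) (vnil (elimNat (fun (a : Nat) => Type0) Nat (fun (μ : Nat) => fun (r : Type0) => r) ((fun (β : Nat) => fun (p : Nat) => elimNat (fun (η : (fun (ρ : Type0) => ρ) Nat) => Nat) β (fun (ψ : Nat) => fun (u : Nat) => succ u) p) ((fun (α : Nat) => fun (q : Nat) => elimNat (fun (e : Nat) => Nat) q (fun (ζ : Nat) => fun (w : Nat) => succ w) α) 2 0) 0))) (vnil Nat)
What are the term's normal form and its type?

reduced normal form:
  fun (z : Type0) => Eq (Vec Nat 0) (vnil Nat) (vnil Nat)
the term's type:
  forall (z : Type0), Type0


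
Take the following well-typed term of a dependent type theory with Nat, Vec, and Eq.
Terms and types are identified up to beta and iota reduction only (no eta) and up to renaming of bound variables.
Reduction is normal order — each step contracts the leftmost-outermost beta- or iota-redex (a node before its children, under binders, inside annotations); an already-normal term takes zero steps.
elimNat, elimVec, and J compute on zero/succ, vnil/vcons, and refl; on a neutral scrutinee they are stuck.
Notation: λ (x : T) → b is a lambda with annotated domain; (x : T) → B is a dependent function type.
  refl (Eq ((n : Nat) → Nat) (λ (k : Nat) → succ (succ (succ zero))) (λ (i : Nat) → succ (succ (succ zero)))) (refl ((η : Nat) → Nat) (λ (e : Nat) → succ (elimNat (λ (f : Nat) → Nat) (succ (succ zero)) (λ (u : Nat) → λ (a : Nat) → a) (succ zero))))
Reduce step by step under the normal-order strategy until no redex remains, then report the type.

reduction (normal order):
  refl (Eq ((n : Nat) → Nat) (λ (k : Nat) → succ (succ (succ zero))) (λ (i : Nat) → succ (succ (succ zero)))) (refl ((η : Nat) → Nat) (λ (e : Nat) → succ (elimNat (λ (f : Nat) → Nat) (succ (succ zero)) (λ (u : Nat) → λ (a : Nat) → a) (succ zero))))
  ~> refl (Eq ((n : Nat) → Nat) (λ (k : Nat) → succ (succ (succ zero))) (λ (i : Nat) → succ (succ (succ zero)))) (refl ((η : Nat) → Nat) (λ (e : Nat) → succ ((λ (f : Nat) → λ (u : Nat) → u) zero (elimNat (λ (a : Nat) → Nat) (succ (succ zero)) (λ (ν : Nat) → λ (χ : Nat) → χ) zero))))
  ~> refl (Eq ((n : Nat) → Nat) (λ (k : Nat) → succ (succ (succ zero))) (λ (i : Nat) → succ (succ (succ zero)))) (refl ((η : Nat) → Nat) (λ (e : Nat) → succ ((λ (f : Nat) → f) (elimNat (λ (u : Nat) → Nat) (succ (succ zero)) (λ (a : Nat) → λ (ν : Nat) → ν) zero))))
  ~> refl (Eq ((n : Nat) → Nat) (λ (k : Nat) → succ (succ (succ zero))) (λ (i : Nat) → succ (succ (succ zero)))) (refl ((η : Nat) → Nat) (λ (e : Nat) → succ (elimNat (λ (f : Nat) → Nat) (succ (succ zero)) (λ (u : Nat) → λ (a : Nat) → a) zero)))
  ~> refl (Eq ((n : Nat) → Nat) (λ (k : Nat) → succ (succ (succ zero))) (λ (i : Nat) → succ (succ (succ zero)))) (refl ((η : Nat) → Nat) (λ (e : Nat) → succ (succ (succ zero))))
type:
  Eq (Eq ((n : Nat) → Nat) (λ (k : Nat) → succ (succ (succ zero))) (λ (i : Nat) → succ (succ (succ zero)))) (refl ((η : Nat) → Nat) (λ (e : Nat) → succ (succ (succ zero)))) (refl ((f : Nat) → Nat) (λ (u : Nat) → succ (succ (succ zero))))


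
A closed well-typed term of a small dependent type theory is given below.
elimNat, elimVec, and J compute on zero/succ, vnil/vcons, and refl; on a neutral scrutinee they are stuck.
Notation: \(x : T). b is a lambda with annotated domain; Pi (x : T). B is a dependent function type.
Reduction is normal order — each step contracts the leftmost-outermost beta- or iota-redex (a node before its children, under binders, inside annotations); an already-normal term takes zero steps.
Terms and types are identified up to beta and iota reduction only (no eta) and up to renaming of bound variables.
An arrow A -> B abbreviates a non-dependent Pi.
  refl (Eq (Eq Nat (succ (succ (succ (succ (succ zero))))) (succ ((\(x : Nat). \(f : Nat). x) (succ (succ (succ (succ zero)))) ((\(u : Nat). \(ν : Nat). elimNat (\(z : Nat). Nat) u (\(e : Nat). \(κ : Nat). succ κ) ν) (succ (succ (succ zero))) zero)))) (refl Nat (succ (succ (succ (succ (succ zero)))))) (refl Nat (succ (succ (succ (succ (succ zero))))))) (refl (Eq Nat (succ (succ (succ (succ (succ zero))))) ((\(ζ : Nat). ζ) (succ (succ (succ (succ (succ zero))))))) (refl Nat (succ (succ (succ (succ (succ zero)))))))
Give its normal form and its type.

normal form:
  refl (Eq (Eq Nat (succ (succ (succ (succ (succ zero))))) (succ (succ (succ (succ (succ zero)))))) (refl Nat (succ (succ (succ (succ (succ zero)))))) (refl Nat (succ (succ (succ (succ (succ zero))))))) (refl (Eq Nat (succ (succ (succ (succ (succ zero))))) (succ (succ (succ (succ (succ zero)))))) (refl Nat (succ (succ (succ (succ (succ zero)))))))
type:
  Eq (Eq (Eq Nat (succ (succ (succ (succ (succ zero))))) (succ (succ (succ (succ (succ zero)))))) (refl Nat (succ (succ (succ (succ (succ zero)))))) (refl Nat (succ (succ (succ (succ (succ zero))))))) (refl (Eq Nat (succ (succ (succ (succ (succ zero))))) (succ (succ (succ (succ (succ zero)))))) (refl Nat (succ (succ (succ (succ (succ zero))))))) (refl (Eq Nat (succ (succ (succ (succ (succ zero))))) (succ (succ (succ (succ (succ zero)))))) (refl Nat (succ (succ (succ (succ (succ zero)))))))


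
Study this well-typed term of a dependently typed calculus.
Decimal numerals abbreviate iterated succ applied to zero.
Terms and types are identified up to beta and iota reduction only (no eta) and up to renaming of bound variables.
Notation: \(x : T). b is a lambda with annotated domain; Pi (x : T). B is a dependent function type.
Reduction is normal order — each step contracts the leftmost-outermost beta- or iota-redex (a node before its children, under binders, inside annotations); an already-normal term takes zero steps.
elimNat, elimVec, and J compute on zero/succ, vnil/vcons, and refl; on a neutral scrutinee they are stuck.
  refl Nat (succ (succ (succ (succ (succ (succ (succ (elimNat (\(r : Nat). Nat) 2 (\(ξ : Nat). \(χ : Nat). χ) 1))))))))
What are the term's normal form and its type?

reduced normal form:
  refl Nat 9
type:
  Eq Nat 9 9
observation: contracting an elimNat iota-redex first, the term normalizes in 4 steps.


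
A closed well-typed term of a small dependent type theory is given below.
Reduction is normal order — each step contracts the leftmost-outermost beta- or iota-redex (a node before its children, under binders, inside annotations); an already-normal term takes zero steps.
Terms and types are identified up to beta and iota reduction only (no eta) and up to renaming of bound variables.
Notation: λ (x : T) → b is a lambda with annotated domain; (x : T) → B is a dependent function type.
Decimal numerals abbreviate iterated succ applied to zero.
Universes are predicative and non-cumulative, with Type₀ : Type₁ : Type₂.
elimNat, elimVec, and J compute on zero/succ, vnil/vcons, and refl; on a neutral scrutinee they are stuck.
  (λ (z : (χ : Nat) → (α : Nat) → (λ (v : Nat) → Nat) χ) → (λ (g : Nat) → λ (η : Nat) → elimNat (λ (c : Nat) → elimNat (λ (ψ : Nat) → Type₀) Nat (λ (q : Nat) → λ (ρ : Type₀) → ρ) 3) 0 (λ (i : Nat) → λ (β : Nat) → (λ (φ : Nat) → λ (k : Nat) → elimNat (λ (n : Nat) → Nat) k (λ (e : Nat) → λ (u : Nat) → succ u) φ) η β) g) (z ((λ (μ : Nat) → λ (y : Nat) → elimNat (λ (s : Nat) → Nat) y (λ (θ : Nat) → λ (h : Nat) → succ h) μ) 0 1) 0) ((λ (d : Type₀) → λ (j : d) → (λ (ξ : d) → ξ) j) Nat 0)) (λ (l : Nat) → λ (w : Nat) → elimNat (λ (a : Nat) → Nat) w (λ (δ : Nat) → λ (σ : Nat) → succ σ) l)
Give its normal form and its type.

resulting normal form:
  0
the term's type:
  Nat


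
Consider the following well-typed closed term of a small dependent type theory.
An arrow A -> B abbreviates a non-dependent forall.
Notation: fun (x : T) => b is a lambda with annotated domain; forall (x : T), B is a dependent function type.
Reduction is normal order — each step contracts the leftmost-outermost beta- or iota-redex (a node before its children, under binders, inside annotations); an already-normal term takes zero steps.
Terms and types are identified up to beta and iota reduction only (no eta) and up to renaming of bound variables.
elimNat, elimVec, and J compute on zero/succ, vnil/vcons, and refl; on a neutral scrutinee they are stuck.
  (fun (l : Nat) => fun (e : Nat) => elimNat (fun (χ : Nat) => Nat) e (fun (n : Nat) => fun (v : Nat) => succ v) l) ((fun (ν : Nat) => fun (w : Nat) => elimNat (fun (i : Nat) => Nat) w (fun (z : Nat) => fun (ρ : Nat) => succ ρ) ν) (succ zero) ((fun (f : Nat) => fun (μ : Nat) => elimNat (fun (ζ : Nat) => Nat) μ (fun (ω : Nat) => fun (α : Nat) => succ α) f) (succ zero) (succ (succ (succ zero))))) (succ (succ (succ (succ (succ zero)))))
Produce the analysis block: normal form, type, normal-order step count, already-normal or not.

resulting normal form:
  succ (succ (succ (succ (succ (succ (succ (succ (succ (succ zero)))))))))
type:
  Nat
reduction steps (normal order): 30
already normal: no
first contracted redex: a beta-redex


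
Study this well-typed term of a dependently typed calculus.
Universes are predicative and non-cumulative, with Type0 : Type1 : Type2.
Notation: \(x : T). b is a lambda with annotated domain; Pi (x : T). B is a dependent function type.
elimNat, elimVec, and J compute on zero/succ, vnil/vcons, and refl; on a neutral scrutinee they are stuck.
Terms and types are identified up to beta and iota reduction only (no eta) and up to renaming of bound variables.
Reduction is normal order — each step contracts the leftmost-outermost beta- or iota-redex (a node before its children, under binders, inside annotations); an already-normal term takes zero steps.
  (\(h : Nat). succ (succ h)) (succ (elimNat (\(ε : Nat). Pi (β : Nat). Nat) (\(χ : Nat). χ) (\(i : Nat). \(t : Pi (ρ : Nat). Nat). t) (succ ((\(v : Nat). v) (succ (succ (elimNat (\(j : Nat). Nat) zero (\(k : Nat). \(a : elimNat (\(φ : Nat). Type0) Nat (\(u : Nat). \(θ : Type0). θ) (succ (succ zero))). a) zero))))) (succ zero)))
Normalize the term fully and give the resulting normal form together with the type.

reduced normal form:
  succ (succ (succ (succ zero)))
type:
  Nat


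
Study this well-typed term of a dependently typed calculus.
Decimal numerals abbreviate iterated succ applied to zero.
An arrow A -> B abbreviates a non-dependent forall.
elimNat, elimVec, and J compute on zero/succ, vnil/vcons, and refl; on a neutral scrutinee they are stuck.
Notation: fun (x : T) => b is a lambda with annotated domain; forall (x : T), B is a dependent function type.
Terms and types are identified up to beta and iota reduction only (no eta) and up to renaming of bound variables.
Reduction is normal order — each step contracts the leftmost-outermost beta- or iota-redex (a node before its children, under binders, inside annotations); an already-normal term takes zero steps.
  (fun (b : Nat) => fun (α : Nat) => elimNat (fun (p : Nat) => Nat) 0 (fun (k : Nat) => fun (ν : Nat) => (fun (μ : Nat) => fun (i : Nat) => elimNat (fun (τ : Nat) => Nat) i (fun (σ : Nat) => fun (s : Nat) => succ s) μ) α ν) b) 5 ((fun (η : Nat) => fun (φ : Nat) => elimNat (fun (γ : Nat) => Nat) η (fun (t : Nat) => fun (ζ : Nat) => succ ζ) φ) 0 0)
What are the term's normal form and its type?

normal form:
  0
type:
  Nat


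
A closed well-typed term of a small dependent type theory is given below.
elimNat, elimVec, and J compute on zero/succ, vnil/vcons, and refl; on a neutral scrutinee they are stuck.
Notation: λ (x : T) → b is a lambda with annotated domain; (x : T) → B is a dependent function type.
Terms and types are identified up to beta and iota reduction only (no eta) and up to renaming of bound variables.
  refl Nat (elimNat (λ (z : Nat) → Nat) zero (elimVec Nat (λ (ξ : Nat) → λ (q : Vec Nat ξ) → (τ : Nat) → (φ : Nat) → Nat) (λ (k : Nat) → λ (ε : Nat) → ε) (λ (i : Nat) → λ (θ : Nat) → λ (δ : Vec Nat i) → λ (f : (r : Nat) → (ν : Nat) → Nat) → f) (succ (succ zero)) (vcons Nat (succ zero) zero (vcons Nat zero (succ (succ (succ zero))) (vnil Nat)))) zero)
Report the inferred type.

inferred type:
  Eq Nat zero zero


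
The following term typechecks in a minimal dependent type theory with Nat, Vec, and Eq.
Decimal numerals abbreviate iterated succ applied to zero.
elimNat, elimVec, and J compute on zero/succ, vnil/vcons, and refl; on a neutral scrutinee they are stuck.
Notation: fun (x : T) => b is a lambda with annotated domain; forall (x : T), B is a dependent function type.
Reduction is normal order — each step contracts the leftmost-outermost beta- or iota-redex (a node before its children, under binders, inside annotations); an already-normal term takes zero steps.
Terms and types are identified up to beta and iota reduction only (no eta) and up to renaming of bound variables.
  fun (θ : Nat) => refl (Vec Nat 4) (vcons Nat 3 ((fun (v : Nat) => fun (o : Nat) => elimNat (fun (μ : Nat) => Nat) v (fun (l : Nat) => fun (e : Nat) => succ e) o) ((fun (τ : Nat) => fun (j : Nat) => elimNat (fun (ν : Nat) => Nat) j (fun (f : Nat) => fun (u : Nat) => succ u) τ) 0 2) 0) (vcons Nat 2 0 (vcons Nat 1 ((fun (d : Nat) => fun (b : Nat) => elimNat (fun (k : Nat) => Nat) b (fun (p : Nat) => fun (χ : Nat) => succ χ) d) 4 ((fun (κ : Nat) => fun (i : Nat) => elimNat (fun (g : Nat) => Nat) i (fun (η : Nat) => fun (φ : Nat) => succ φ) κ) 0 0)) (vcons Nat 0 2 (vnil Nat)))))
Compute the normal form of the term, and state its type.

reduced normal form:
  fun (θ : Nat) => refl (Vec Nat 4) (vcons Nat 3 2 (vcons Nat 2 0 (vcons Nat 1 4 (vcons Nat 0 2 (vnil Nat)))))
the term's type:
  forall (θ : Nat), Eq (Vec Nat 4) (vcons Nat 3 2 (vcons Nat 2 0 (vcons Nat 1 4 (vcons Nat 0 2 (vnil Nat))))) (vcons Nat 3 2 (vcons Nat 2 0 (vcons Nat 1 4 (vcons Nat 0 2 (vnil Nat)))))
observation: reduction starts at a beta-redex, and 24 normal-order steps reach the normal form.


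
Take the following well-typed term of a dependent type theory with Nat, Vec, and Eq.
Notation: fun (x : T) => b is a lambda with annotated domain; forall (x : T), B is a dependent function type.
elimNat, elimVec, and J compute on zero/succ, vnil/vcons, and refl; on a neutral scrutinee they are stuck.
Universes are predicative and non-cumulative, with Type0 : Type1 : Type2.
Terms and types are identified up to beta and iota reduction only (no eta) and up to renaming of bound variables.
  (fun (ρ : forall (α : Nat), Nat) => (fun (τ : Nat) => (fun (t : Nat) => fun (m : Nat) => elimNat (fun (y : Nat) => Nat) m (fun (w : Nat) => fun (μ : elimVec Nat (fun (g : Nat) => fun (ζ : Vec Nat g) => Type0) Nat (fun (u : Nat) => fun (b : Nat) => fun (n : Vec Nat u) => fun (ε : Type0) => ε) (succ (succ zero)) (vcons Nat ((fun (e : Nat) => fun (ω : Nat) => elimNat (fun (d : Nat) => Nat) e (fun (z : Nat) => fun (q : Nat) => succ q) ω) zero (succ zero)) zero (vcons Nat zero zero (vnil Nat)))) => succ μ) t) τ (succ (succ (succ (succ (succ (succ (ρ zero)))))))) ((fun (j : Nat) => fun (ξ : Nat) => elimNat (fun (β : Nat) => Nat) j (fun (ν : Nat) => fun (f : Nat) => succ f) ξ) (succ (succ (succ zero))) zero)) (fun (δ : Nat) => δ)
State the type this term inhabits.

inferred type:
  Nat


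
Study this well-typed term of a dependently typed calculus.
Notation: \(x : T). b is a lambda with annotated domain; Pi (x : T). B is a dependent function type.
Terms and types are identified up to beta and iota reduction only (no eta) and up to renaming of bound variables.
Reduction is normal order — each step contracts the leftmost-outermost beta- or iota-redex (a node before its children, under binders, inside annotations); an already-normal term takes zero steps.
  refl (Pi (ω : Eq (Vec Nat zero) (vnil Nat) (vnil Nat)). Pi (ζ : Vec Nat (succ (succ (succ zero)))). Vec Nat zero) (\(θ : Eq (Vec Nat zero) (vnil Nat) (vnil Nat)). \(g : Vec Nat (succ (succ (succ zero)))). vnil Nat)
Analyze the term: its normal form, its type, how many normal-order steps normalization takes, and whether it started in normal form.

resulting normal form:
  refl (Pi (ω : Eq (Vec Nat zero) (vnil Nat) (vnil Nat)). Pi (ζ : Vec Nat (succ (succ (succ zero)))). Vec Nat zero) (\(θ : Eq (Vec Nat zero) (vnil Nat) (vnil Nat)). \(g : Vec Nat (succ (succ (succ zero)))). vnil Nat)
inferred type:
  Eq (Pi (ω : Eq (Vec Nat zero) (vnil Nat) (vnil Nat)). Pi (ζ : Vec Nat (succ (succ (succ zero)))). Vec Nat zero) (\(θ : Eq (Vec Nat zero) (vnil Nat) (vnil Nat)). \(g : Vec Nat (succ (succ (succ zero)))). vnil Nat) (\(b : Eq (Vec Nat zero) (vnil Nat) (vnil Nat)). \(l : Vec Nat (succ (succ (succ zero)))). vnil Nat)
reduction steps (normal order): 0
already normal: yes


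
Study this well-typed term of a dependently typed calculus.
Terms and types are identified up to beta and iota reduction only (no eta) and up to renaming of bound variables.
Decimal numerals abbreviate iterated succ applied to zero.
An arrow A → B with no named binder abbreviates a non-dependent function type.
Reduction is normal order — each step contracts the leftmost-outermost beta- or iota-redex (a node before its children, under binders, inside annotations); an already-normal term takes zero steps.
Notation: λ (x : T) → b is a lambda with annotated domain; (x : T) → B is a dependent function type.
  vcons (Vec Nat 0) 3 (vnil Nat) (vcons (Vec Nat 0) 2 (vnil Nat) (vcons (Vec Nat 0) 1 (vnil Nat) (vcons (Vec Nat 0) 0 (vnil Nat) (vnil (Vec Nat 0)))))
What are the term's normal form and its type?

resulting normal form:
  vcons (Vec Nat 0) 3 (vnil Nat) (vcons (Vec Nat 0) 2 (vnil Nat) (vcons (Vec Nat 0) 1 (vnil Nat) (vcons (Vec Nat 0) 0 (vnil Nat) (vnil (Vec Nat 0)))))
type:
  Vec (Vec Nat 0) 4
observation: the term is already in normal form.


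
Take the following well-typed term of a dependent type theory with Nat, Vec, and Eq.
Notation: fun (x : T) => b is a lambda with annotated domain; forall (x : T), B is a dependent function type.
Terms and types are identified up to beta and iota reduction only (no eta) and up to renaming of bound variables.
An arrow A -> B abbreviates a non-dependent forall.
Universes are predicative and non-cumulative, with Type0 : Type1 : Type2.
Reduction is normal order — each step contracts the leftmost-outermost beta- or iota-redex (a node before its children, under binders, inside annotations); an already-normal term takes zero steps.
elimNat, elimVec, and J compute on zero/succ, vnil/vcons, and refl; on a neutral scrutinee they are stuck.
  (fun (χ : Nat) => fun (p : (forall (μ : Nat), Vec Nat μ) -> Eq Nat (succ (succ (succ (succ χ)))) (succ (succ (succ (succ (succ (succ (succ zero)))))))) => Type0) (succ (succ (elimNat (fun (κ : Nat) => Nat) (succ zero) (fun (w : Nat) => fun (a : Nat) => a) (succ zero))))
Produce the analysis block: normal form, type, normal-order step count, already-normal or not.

reduced normal form:
  fun (χ : (forall (p : Nat), Vec Nat p) -> Eq Nat (succ (succ (succ (succ (succ (succ (succ zero))))))) (succ (succ (succ (succ (succ (succ (succ zero)))))))) => Type0
inferred type:
  ((forall (χ : Nat), Vec Nat χ) -> Eq Nat (succ (succ (succ (succ (succ (succ (succ zero))))))) (succ (succ (succ (succ (succ (succ (succ zero)))))))) -> Type1
steps to reach normal form (normal order): 5
started in normal form: no
first contracted redex: a beta-redex


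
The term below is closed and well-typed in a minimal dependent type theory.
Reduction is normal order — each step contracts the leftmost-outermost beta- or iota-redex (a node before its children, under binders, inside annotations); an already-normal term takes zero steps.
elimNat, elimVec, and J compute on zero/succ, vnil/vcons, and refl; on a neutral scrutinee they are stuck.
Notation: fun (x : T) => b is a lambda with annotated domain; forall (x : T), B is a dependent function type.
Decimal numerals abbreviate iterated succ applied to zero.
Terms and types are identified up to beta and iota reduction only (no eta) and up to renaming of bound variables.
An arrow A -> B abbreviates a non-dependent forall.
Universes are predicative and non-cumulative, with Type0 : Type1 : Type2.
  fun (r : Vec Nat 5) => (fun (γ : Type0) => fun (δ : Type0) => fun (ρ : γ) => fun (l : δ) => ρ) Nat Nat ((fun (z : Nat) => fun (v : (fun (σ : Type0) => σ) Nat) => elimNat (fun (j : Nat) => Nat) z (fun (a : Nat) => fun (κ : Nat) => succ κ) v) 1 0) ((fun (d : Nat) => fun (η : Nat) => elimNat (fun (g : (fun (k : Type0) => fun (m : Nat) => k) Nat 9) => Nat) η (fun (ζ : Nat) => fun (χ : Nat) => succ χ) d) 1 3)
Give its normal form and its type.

resulting normal form:
  fun (r : Vec Nat 5) => 1
type:
  Vec Nat 5 -> Nat
observation: reduction starts at a beta-redex, and 7 normal-order steps reach the normal form.


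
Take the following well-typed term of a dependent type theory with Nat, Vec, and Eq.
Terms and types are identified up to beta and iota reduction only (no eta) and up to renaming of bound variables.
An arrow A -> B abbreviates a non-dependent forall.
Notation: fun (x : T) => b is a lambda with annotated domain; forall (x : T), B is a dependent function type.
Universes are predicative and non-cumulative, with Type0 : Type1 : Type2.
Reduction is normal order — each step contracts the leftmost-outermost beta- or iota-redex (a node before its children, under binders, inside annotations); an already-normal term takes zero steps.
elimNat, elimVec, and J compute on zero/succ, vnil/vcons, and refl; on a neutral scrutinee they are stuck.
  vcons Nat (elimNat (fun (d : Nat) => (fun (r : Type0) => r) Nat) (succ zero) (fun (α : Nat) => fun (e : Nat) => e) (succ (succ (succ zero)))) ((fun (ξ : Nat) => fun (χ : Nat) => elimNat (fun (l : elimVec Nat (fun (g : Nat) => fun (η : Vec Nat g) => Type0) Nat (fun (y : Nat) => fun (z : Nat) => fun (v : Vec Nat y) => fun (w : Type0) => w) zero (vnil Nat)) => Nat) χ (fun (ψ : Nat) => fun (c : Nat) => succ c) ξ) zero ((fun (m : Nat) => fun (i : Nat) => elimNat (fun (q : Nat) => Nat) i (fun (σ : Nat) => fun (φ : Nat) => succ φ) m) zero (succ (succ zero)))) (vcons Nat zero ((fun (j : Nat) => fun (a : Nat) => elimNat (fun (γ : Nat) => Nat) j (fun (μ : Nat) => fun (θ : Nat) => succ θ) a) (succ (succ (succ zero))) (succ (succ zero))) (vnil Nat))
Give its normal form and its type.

normal form:
  vcons Nat (succ zero) (succ (succ zero)) (vcons Nat zero (succ (succ (succ (succ (succ zero))))) (vnil Nat))
the term's type:
  Vec Nat (succ (succ zero))
observation: 25 normal-order steps normalize the term, beginning with an elimNat iota-redex.


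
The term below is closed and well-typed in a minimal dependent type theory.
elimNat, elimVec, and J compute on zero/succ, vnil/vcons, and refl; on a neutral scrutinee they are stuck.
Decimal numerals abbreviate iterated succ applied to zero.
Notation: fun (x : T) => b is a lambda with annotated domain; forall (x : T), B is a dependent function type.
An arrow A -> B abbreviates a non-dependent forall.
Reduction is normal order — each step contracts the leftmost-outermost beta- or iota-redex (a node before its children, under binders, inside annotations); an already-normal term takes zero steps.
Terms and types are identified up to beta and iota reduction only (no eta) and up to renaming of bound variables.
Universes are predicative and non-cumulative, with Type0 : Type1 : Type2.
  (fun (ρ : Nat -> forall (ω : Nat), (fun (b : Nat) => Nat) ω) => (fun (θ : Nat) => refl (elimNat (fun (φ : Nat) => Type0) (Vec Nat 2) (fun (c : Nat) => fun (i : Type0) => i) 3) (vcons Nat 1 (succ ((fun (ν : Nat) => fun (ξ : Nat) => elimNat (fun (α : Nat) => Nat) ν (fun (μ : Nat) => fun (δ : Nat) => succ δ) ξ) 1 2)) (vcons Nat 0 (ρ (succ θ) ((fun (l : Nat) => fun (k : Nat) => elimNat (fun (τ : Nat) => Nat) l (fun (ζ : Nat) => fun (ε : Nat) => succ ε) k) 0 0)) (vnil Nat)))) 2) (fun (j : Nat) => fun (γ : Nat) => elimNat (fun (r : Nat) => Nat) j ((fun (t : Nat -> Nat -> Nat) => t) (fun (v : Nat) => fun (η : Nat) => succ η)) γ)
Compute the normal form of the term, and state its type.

resulting normal form:
  refl (Vec Nat 2) (vcons Nat 1 4 (vcons Nat 0 3 (vnil Nat)))
inferred type:
  Eq (Vec Nat 2) (vcons Nat 1 4 (vcons Nat 0 3 (vnil Nat))) (vcons Nat 1 4 (vcons Nat 0 3 (vnil Nat)))
observation: the leftmost-outermost redex is a beta-redex, and normalization takes 28 steps.


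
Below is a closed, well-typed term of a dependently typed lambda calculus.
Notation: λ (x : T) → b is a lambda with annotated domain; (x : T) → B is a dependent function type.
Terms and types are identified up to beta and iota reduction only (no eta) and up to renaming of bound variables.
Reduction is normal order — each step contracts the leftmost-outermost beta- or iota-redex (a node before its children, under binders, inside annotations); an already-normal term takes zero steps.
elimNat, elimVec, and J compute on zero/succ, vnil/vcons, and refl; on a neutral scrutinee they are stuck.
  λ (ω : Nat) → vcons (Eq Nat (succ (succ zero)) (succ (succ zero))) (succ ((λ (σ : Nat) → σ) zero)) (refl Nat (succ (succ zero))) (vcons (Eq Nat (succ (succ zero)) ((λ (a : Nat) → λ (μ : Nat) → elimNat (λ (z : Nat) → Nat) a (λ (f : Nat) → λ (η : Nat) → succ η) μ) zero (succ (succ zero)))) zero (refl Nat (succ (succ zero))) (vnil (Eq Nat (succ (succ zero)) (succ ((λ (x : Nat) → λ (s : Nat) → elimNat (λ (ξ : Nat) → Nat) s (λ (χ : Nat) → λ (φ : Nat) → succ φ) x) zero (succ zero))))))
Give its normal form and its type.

resulting normal form:
  λ (ω : Nat) → vcons (Eq Nat (succ (succ zero)) (succ (succ zero))) (succ zero) (refl Nat (succ (succ zero))) (vcons (Eq Nat (succ (succ zero)) (succ (succ zero))) zero (refl Nat (succ (succ zero))) (vnil (Eq Nat (succ (succ zero)) (succ (succ zero)))))
type:
  (ω : Nat) → Vec (Eq Nat (succ (succ zero)) (succ (succ zero))) (succ (succ zero))


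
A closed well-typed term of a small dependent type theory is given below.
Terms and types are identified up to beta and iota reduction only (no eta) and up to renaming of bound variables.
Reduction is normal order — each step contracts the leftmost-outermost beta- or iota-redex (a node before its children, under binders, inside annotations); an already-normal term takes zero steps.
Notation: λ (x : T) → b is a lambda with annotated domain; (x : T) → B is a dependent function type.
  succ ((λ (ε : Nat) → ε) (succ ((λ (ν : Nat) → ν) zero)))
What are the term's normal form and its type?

resulting normal form:
  succ (succ zero)
inferred type:
  Nat
observation: normalization takes exactly 2 steps under the normal-order strategy.


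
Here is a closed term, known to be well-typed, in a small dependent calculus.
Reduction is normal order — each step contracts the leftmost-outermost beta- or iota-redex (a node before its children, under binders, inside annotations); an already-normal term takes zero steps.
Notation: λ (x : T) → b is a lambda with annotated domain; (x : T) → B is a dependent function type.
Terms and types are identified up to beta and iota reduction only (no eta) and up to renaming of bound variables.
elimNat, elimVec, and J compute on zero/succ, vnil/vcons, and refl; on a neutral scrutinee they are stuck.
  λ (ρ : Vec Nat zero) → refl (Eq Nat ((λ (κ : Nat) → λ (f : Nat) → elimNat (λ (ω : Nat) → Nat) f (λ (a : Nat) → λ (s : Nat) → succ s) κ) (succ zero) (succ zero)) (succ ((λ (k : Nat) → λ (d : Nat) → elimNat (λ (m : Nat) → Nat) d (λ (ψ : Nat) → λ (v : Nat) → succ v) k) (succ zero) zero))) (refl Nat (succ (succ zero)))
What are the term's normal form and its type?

normal form:
  λ (ρ : Vec Nat zero) → refl (Eq Nat (succ (succ zero)) (succ (succ zero))) (refl Nat (succ (succ zero)))
the term's type:
  (ρ : Vec Nat zero) → Eq (Eq Nat (succ (succ zero)) (succ (succ zero))) (refl Nat (succ (succ zero))) (refl Nat (succ (succ zero)))


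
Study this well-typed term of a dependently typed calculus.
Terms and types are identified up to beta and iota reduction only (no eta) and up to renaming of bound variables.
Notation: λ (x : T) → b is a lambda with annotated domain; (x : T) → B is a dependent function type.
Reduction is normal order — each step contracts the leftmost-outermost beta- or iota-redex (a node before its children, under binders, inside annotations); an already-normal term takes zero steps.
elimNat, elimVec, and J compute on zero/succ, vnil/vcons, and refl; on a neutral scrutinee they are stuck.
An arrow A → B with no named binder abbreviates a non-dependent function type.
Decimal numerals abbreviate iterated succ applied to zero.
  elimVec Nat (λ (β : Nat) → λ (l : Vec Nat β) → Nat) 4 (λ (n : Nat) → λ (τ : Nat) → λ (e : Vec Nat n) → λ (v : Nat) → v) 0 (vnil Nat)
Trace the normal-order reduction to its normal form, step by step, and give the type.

normal-order reduction sequence:
  elimVec Nat (λ (β : Nat) → λ (l : Vec Nat β) → Nat) 4 (λ (n : Nat) → λ (τ : Nat) → λ (e : Vec Nat n) → λ (v : Nat) → v) 0 (vnil Nat)
  ~> 4
inferred type:
  Nat


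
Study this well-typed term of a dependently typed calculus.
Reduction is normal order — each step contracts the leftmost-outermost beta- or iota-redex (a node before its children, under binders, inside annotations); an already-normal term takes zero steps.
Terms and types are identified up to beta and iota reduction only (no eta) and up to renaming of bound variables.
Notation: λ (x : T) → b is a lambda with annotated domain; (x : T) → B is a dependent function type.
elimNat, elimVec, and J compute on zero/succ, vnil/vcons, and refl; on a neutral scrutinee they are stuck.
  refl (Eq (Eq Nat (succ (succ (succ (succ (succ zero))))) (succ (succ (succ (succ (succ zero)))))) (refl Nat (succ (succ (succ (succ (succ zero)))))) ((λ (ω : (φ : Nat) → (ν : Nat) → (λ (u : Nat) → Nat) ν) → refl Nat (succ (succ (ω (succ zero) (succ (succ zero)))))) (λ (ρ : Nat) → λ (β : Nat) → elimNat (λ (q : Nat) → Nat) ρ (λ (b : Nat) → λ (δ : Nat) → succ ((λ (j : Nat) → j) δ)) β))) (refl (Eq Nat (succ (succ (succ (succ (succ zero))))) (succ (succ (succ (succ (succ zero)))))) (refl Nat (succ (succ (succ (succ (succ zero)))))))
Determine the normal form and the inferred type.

resulting normal form:
  refl (Eq (Eq Nat (succ (succ (succ (succ (succ zero))))) (succ (succ (succ (succ (succ zero)))))) (refl Nat (succ (succ (succ (succ (succ zero)))))) (refl Nat (succ (succ (succ (succ (succ zero))))))) (refl (Eq Nat (succ (succ (succ (succ (succ zero))))) (succ (succ (succ (succ (succ zero)))))) (refl Nat (succ (succ (succ (succ (succ zero)))))))
the term's type:
  Eq (Eq (Eq Nat (succ (succ (succ (succ (succ zero))))) (succ (succ (succ (succ (succ zero)))))) (refl Nat (succ (succ (succ (succ (succ zero)))))) (refl Nat (succ (succ (succ (succ (succ zero))))))) (refl (Eq Nat (succ (succ (succ (succ (succ zero))))) (succ (succ (succ (succ (succ zero)))))) (refl Nat (succ (succ (succ (succ (succ zero))))))) (refl (Eq Nat (succ (succ (succ (succ (succ zero))))) (succ (succ (succ (succ (succ zero)))))) (refl Nat (succ (succ (succ (succ (succ zero)))))))
observation: 12 normal-order steps separate the term from its normal form.


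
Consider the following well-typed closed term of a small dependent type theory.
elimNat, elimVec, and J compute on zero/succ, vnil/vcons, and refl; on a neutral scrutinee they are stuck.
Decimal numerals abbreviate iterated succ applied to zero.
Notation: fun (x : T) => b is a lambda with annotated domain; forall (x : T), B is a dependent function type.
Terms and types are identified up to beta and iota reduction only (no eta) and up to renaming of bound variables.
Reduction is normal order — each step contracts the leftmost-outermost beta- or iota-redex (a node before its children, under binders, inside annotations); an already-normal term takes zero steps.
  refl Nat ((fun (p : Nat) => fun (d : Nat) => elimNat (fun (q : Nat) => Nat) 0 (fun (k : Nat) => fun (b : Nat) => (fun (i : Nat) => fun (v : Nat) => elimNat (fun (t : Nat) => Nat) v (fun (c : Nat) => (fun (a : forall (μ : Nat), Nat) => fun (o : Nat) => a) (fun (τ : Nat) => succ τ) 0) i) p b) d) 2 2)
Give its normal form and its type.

normal form:
  refl Nat 4
type:
  Eq Nat 4 4


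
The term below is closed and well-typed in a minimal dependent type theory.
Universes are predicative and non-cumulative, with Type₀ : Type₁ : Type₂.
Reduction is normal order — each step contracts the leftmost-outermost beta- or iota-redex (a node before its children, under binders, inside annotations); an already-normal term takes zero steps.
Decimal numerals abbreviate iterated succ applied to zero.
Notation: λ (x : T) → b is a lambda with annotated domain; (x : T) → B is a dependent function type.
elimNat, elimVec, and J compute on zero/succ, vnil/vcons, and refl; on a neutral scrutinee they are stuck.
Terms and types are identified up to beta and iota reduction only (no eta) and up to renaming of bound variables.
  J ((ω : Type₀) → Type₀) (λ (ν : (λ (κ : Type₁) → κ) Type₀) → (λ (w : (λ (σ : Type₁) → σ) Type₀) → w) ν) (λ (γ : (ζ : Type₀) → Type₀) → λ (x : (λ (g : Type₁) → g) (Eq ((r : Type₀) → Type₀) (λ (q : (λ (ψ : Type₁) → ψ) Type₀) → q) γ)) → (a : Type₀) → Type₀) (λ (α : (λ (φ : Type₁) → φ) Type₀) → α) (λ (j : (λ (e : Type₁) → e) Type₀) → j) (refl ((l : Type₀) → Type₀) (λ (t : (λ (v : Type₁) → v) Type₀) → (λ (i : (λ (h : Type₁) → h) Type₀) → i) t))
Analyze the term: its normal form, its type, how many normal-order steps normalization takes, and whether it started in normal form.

reduced normal form:
  λ (ω : Type₀) → ω
inferred type:
  (ω : Type₀) → Type₀
normal-order step count: 2
term was already normal: no
first contracted redex: a J iota-redex


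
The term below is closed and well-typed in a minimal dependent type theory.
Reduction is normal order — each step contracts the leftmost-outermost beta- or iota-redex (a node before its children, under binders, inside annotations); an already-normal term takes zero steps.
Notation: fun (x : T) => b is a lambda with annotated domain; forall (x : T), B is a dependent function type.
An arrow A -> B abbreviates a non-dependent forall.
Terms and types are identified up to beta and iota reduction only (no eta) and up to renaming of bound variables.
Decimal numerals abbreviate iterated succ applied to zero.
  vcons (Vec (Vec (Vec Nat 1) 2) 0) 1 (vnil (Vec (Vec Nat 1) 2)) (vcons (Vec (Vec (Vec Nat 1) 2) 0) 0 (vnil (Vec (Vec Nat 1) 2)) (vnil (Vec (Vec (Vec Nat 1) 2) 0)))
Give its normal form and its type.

reduced normal form:
  vcons (Vec (Vec (Vec Nat 1) 2) 0) 1 (vnil (Vec (Vec Nat 1) 2)) (vcons (Vec (Vec (Vec Nat 1) 2) 0) 0 (vnil (Vec (Vec Nat 1) 2)) (vnil (Vec (Vec (Vec Nat 1) 2) 0)))
type:
  Vec (Vec (Vec (Vec Nat 1) 2) 0) 2


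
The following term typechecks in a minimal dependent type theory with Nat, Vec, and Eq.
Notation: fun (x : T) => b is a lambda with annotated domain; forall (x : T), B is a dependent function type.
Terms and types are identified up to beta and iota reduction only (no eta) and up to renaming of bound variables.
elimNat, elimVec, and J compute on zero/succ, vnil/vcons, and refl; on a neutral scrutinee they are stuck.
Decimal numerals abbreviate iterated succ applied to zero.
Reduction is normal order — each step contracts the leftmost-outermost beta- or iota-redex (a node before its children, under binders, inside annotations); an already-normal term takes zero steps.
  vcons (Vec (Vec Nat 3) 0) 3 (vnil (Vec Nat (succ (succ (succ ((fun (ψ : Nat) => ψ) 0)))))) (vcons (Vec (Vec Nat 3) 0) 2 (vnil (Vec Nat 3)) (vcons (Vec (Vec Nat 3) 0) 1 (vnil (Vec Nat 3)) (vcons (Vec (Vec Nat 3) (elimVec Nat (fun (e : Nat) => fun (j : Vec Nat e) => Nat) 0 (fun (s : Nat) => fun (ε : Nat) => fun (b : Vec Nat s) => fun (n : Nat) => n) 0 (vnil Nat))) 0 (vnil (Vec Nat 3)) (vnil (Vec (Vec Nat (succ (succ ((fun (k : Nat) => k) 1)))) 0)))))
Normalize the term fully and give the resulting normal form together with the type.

normal form:
  vcons (Vec (Vec Nat 3) 0) 3 (vnil (Vec Nat 3)) (vcons (Vec (Vec Nat 3) 0) 2 (vnil (Vec Nat 3)) (vcons (Vec (Vec Nat 3) 0) 1 (vnil (Vec Nat 3)) (vcons (Vec (Vec Nat 3) 0) 0 (vnil (Vec Nat 3)) (vnil (Vec (Vec Nat 3) 0)))))
type:
  Vec (Vec (Vec Nat 3) 0) 4
observation: the term reaches its normal form after 3 normal-order steps.


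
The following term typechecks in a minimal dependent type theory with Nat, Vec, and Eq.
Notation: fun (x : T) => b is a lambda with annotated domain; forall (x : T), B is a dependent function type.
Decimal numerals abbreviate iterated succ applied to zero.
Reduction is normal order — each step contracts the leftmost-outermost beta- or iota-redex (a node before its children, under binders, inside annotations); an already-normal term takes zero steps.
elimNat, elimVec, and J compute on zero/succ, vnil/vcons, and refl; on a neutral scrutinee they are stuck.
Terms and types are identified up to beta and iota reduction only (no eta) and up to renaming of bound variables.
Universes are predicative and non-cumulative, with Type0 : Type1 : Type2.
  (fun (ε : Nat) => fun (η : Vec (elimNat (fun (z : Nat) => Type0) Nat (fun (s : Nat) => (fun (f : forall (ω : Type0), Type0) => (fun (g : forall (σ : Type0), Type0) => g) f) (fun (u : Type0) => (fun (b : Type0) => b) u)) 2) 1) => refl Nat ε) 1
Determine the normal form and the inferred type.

reduced normal form:
  fun (ε : Vec Nat 1) => refl Nat 1
the term's type:
  forall (ε : Vec Nat 1), Eq Nat 1 1
observation: 14 normal-order steps separate the term from its normal form.
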